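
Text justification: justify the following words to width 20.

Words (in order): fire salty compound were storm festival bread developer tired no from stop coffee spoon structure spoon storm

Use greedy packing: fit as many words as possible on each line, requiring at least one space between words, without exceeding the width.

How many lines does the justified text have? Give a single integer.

Line 1: ['fire', 'salty', 'compound'] (min_width=19, slack=1)
Line 2: ['were', 'storm', 'festival'] (min_width=19, slack=1)
Line 3: ['bread', 'developer'] (min_width=15, slack=5)
Line 4: ['tired', 'no', 'from', 'stop'] (min_width=18, slack=2)
Line 5: ['coffee', 'spoon'] (min_width=12, slack=8)
Line 6: ['structure', 'spoon'] (min_width=15, slack=5)
Line 7: ['storm'] (min_width=5, slack=15)
Total lines: 7

Answer: 7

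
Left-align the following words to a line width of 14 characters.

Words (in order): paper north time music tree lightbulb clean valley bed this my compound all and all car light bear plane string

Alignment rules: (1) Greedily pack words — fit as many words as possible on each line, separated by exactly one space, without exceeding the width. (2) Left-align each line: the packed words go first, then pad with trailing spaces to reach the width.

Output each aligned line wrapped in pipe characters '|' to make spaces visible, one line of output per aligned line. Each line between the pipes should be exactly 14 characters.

Line 1: ['paper', 'north'] (min_width=11, slack=3)
Line 2: ['time', 'music'] (min_width=10, slack=4)
Line 3: ['tree', 'lightbulb'] (min_width=14, slack=0)
Line 4: ['clean', 'valley'] (min_width=12, slack=2)
Line 5: ['bed', 'this', 'my'] (min_width=11, slack=3)
Line 6: ['compound', 'all'] (min_width=12, slack=2)
Line 7: ['and', 'all', 'car'] (min_width=11, slack=3)
Line 8: ['light', 'bear'] (min_width=10, slack=4)
Line 9: ['plane', 'string'] (min_width=12, slack=2)

Answer: |paper north   |
|time music    |
|tree lightbulb|
|clean valley  |
|bed this my   |
|compound all  |
|and all car   |
|light bear    |
|plane string  |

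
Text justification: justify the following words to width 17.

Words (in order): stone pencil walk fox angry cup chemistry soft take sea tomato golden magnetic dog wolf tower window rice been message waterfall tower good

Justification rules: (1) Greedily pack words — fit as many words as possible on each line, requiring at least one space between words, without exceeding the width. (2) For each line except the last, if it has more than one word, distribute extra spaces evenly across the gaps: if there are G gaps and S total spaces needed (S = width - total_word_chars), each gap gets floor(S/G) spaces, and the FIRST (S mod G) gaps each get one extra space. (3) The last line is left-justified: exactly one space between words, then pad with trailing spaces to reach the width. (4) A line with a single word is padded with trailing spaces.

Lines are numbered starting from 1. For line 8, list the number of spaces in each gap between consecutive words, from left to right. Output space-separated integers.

Line 1: ['stone', 'pencil', 'walk'] (min_width=17, slack=0)
Line 2: ['fox', 'angry', 'cup'] (min_width=13, slack=4)
Line 3: ['chemistry', 'soft'] (min_width=14, slack=3)
Line 4: ['take', 'sea', 'tomato'] (min_width=15, slack=2)
Line 5: ['golden', 'magnetic'] (min_width=15, slack=2)
Line 6: ['dog', 'wolf', 'tower'] (min_width=14, slack=3)
Line 7: ['window', 'rice', 'been'] (min_width=16, slack=1)
Line 8: ['message', 'waterfall'] (min_width=17, slack=0)
Line 9: ['tower', 'good'] (min_width=10, slack=7)

Answer: 1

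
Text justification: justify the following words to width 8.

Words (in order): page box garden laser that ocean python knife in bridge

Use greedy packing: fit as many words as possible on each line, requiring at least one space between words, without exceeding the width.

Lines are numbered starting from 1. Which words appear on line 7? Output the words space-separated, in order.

Answer: knife in

Derivation:
Line 1: ['page', 'box'] (min_width=8, slack=0)
Line 2: ['garden'] (min_width=6, slack=2)
Line 3: ['laser'] (min_width=5, slack=3)
Line 4: ['that'] (min_width=4, slack=4)
Line 5: ['ocean'] (min_width=5, slack=3)
Line 6: ['python'] (min_width=6, slack=2)
Line 7: ['knife', 'in'] (min_width=8, slack=0)
Line 8: ['bridge'] (min_width=6, slack=2)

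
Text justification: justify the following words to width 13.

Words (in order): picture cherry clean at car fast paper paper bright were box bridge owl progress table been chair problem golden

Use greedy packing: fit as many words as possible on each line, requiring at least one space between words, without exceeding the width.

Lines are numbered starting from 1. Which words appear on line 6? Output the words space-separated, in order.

Answer: box bridge

Derivation:
Line 1: ['picture'] (min_width=7, slack=6)
Line 2: ['cherry', 'clean'] (min_width=12, slack=1)
Line 3: ['at', 'car', 'fast'] (min_width=11, slack=2)
Line 4: ['paper', 'paper'] (min_width=11, slack=2)
Line 5: ['bright', 'were'] (min_width=11, slack=2)
Line 6: ['box', 'bridge'] (min_width=10, slack=3)
Line 7: ['owl', 'progress'] (min_width=12, slack=1)
Line 8: ['table', 'been'] (min_width=10, slack=3)
Line 9: ['chair', 'problem'] (min_width=13, slack=0)
Line 10: ['golden'] (min_width=6, slack=7)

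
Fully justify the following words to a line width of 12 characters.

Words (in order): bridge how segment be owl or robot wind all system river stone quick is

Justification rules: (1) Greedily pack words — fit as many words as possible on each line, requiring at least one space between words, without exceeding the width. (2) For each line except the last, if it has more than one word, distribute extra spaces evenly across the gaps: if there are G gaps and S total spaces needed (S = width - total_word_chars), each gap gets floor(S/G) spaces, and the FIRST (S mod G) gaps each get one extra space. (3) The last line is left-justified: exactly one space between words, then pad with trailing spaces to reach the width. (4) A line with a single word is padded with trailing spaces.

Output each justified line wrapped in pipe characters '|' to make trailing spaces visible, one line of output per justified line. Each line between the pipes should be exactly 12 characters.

Answer: |bridge   how|
|segment   be|
|owl or robot|
|wind     all|
|system river|
|stone  quick|
|is          |

Derivation:
Line 1: ['bridge', 'how'] (min_width=10, slack=2)
Line 2: ['segment', 'be'] (min_width=10, slack=2)
Line 3: ['owl', 'or', 'robot'] (min_width=12, slack=0)
Line 4: ['wind', 'all'] (min_width=8, slack=4)
Line 5: ['system', 'river'] (min_width=12, slack=0)
Line 6: ['stone', 'quick'] (min_width=11, slack=1)
Line 7: ['is'] (min_width=2, slack=10)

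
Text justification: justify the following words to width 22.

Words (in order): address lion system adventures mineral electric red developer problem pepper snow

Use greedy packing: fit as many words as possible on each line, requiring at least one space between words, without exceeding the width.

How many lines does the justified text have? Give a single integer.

Answer: 4

Derivation:
Line 1: ['address', 'lion', 'system'] (min_width=19, slack=3)
Line 2: ['adventures', 'mineral'] (min_width=18, slack=4)
Line 3: ['electric', 'red', 'developer'] (min_width=22, slack=0)
Line 4: ['problem', 'pepper', 'snow'] (min_width=19, slack=3)
Total lines: 4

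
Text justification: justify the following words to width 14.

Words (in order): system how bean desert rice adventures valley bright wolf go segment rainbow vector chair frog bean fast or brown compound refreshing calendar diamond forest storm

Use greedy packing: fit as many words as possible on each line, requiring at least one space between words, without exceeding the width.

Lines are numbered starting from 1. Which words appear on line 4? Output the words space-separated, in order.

Line 1: ['system', 'how'] (min_width=10, slack=4)
Line 2: ['bean', 'desert'] (min_width=11, slack=3)
Line 3: ['rice'] (min_width=4, slack=10)
Line 4: ['adventures'] (min_width=10, slack=4)
Line 5: ['valley', 'bright'] (min_width=13, slack=1)
Line 6: ['wolf', 'go'] (min_width=7, slack=7)
Line 7: ['segment'] (min_width=7, slack=7)
Line 8: ['rainbow', 'vector'] (min_width=14, slack=0)
Line 9: ['chair', 'frog'] (min_width=10, slack=4)
Line 10: ['bean', 'fast', 'or'] (min_width=12, slack=2)
Line 11: ['brown', 'compound'] (min_width=14, slack=0)
Line 12: ['refreshing'] (min_width=10, slack=4)
Line 13: ['calendar'] (min_width=8, slack=6)
Line 14: ['diamond', 'forest'] (min_width=14, slack=0)
Line 15: ['storm'] (min_width=5, slack=9)

Answer: adventures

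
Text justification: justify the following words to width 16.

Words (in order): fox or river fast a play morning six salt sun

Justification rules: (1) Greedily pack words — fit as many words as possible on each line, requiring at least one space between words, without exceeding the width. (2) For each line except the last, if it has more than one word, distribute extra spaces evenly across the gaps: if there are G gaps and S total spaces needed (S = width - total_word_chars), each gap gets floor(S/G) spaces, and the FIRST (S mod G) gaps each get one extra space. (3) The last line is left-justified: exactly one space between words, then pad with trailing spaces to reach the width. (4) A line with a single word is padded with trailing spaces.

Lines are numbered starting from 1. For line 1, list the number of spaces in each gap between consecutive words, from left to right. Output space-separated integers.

Answer: 3 3

Derivation:
Line 1: ['fox', 'or', 'river'] (min_width=12, slack=4)
Line 2: ['fast', 'a', 'play'] (min_width=11, slack=5)
Line 3: ['morning', 'six', 'salt'] (min_width=16, slack=0)
Line 4: ['sun'] (min_width=3, slack=13)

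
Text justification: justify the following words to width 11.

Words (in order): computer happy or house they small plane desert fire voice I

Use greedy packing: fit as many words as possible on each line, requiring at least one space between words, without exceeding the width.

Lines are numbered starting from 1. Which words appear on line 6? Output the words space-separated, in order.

Answer: voice I

Derivation:
Line 1: ['computer'] (min_width=8, slack=3)
Line 2: ['happy', 'or'] (min_width=8, slack=3)
Line 3: ['house', 'they'] (min_width=10, slack=1)
Line 4: ['small', 'plane'] (min_width=11, slack=0)
Line 5: ['desert', 'fire'] (min_width=11, slack=0)
Line 6: ['voice', 'I'] (min_width=7, slack=4)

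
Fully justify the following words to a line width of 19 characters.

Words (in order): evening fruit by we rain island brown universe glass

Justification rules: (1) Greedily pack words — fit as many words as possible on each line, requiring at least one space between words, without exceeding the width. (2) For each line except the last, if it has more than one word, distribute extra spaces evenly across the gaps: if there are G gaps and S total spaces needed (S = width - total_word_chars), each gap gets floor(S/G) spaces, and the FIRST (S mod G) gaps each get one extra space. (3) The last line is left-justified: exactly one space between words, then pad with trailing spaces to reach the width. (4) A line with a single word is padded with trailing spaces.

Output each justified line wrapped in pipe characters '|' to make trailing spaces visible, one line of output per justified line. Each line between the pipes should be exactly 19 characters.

Line 1: ['evening', 'fruit', 'by', 'we'] (min_width=19, slack=0)
Line 2: ['rain', 'island', 'brown'] (min_width=17, slack=2)
Line 3: ['universe', 'glass'] (min_width=14, slack=5)

Answer: |evening fruit by we|
|rain  island  brown|
|universe glass     |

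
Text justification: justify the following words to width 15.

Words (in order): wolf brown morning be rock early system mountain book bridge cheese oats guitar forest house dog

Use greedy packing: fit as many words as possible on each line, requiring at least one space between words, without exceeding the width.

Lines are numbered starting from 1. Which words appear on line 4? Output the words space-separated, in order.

Line 1: ['wolf', 'brown'] (min_width=10, slack=5)
Line 2: ['morning', 'be', 'rock'] (min_width=15, slack=0)
Line 3: ['early', 'system'] (min_width=12, slack=3)
Line 4: ['mountain', 'book'] (min_width=13, slack=2)
Line 5: ['bridge', 'cheese'] (min_width=13, slack=2)
Line 6: ['oats', 'guitar'] (min_width=11, slack=4)
Line 7: ['forest', 'house'] (min_width=12, slack=3)
Line 8: ['dog'] (min_width=3, slack=12)

Answer: mountain book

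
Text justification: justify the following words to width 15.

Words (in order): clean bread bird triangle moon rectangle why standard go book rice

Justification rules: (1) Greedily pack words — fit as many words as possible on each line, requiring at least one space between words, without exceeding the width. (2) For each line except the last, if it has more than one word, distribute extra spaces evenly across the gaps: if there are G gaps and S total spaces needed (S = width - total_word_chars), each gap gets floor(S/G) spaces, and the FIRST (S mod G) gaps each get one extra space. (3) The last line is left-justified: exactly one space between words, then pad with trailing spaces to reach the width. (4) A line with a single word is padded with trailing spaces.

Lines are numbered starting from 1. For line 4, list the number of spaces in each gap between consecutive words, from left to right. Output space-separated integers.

Line 1: ['clean', 'bread'] (min_width=11, slack=4)
Line 2: ['bird', 'triangle'] (min_width=13, slack=2)
Line 3: ['moon', 'rectangle'] (min_width=14, slack=1)
Line 4: ['why', 'standard', 'go'] (min_width=15, slack=0)
Line 5: ['book', 'rice'] (min_width=9, slack=6)

Answer: 1 1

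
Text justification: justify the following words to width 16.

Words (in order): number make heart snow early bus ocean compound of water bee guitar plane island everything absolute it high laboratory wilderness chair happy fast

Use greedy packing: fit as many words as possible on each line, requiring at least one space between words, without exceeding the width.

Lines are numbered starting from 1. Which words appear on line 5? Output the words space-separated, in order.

Line 1: ['number', 'make'] (min_width=11, slack=5)
Line 2: ['heart', 'snow', 'early'] (min_width=16, slack=0)
Line 3: ['bus', 'ocean'] (min_width=9, slack=7)
Line 4: ['compound', 'of'] (min_width=11, slack=5)
Line 5: ['water', 'bee', 'guitar'] (min_width=16, slack=0)
Line 6: ['plane', 'island'] (min_width=12, slack=4)
Line 7: ['everything'] (min_width=10, slack=6)
Line 8: ['absolute', 'it', 'high'] (min_width=16, slack=0)
Line 9: ['laboratory'] (min_width=10, slack=6)
Line 10: ['wilderness', 'chair'] (min_width=16, slack=0)
Line 11: ['happy', 'fast'] (min_width=10, slack=6)

Answer: water bee guitar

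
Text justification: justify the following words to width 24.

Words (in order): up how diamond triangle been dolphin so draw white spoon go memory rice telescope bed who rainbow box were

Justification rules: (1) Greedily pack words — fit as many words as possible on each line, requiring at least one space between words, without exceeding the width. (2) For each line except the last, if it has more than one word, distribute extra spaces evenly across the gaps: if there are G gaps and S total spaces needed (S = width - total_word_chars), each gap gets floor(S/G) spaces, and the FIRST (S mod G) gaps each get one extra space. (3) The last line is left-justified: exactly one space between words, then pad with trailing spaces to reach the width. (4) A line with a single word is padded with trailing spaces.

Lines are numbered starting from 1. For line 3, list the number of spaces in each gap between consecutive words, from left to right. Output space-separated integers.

Line 1: ['up', 'how', 'diamond', 'triangle'] (min_width=23, slack=1)
Line 2: ['been', 'dolphin', 'so', 'draw'] (min_width=20, slack=4)
Line 3: ['white', 'spoon', 'go', 'memory'] (min_width=21, slack=3)
Line 4: ['rice', 'telescope', 'bed', 'who'] (min_width=22, slack=2)
Line 5: ['rainbow', 'box', 'were'] (min_width=16, slack=8)

Answer: 2 2 2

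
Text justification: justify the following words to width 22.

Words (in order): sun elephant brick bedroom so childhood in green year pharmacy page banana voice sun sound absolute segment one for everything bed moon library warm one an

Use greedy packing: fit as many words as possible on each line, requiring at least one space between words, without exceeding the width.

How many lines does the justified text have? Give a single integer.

Answer: 8

Derivation:
Line 1: ['sun', 'elephant', 'brick'] (min_width=18, slack=4)
Line 2: ['bedroom', 'so', 'childhood'] (min_width=20, slack=2)
Line 3: ['in', 'green', 'year', 'pharmacy'] (min_width=22, slack=0)
Line 4: ['page', 'banana', 'voice', 'sun'] (min_width=21, slack=1)
Line 5: ['sound', 'absolute', 'segment'] (min_width=22, slack=0)
Line 6: ['one', 'for', 'everything', 'bed'] (min_width=22, slack=0)
Line 7: ['moon', 'library', 'warm', 'one'] (min_width=21, slack=1)
Line 8: ['an'] (min_width=2, slack=20)
Total lines: 8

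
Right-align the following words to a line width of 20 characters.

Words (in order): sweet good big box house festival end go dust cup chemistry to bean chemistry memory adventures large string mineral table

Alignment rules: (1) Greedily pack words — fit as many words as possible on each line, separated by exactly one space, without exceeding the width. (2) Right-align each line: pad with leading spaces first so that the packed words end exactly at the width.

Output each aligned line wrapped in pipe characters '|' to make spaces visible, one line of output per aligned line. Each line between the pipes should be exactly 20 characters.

Line 1: ['sweet', 'good', 'big', 'box'] (min_width=18, slack=2)
Line 2: ['house', 'festival', 'end'] (min_width=18, slack=2)
Line 3: ['go', 'dust', 'cup'] (min_width=11, slack=9)
Line 4: ['chemistry', 'to', 'bean'] (min_width=17, slack=3)
Line 5: ['chemistry', 'memory'] (min_width=16, slack=4)
Line 6: ['adventures', 'large'] (min_width=16, slack=4)
Line 7: ['string', 'mineral', 'table'] (min_width=20, slack=0)

Answer: |  sweet good big box|
|  house festival end|
|         go dust cup|
|   chemistry to bean|
|    chemistry memory|
|    adventures large|
|string mineral table|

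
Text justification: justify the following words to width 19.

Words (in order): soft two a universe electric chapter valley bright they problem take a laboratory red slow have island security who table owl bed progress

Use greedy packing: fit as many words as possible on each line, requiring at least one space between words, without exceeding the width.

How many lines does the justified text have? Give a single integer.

Line 1: ['soft', 'two', 'a', 'universe'] (min_width=19, slack=0)
Line 2: ['electric', 'chapter'] (min_width=16, slack=3)
Line 3: ['valley', 'bright', 'they'] (min_width=18, slack=1)
Line 4: ['problem', 'take', 'a'] (min_width=14, slack=5)
Line 5: ['laboratory', 'red', 'slow'] (min_width=19, slack=0)
Line 6: ['have', 'island'] (min_width=11, slack=8)
Line 7: ['security', 'who', 'table'] (min_width=18, slack=1)
Line 8: ['owl', 'bed', 'progress'] (min_width=16, slack=3)
Total lines: 8

Answer: 8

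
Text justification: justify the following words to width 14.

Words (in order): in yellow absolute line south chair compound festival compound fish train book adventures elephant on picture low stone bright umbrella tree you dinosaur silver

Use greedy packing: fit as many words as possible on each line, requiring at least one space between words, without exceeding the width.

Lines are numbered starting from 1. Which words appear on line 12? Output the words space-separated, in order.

Line 1: ['in', 'yellow'] (min_width=9, slack=5)
Line 2: ['absolute', 'line'] (min_width=13, slack=1)
Line 3: ['south', 'chair'] (min_width=11, slack=3)
Line 4: ['compound'] (min_width=8, slack=6)
Line 5: ['festival'] (min_width=8, slack=6)
Line 6: ['compound', 'fish'] (min_width=13, slack=1)
Line 7: ['train', 'book'] (min_width=10, slack=4)
Line 8: ['adventures'] (min_width=10, slack=4)
Line 9: ['elephant', 'on'] (min_width=11, slack=3)
Line 10: ['picture', 'low'] (min_width=11, slack=3)
Line 11: ['stone', 'bright'] (min_width=12, slack=2)
Line 12: ['umbrella', 'tree'] (min_width=13, slack=1)
Line 13: ['you', 'dinosaur'] (min_width=12, slack=2)
Line 14: ['silver'] (min_width=6, slack=8)

Answer: umbrella tree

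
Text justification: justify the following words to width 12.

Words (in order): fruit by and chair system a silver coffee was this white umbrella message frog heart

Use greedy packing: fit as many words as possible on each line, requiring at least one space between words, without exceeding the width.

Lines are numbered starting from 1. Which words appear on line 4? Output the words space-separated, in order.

Answer: coffee was

Derivation:
Line 1: ['fruit', 'by', 'and'] (min_width=12, slack=0)
Line 2: ['chair', 'system'] (min_width=12, slack=0)
Line 3: ['a', 'silver'] (min_width=8, slack=4)
Line 4: ['coffee', 'was'] (min_width=10, slack=2)
Line 5: ['this', 'white'] (min_width=10, slack=2)
Line 6: ['umbrella'] (min_width=8, slack=4)
Line 7: ['message', 'frog'] (min_width=12, slack=0)
Line 8: ['heart'] (min_width=5, slack=7)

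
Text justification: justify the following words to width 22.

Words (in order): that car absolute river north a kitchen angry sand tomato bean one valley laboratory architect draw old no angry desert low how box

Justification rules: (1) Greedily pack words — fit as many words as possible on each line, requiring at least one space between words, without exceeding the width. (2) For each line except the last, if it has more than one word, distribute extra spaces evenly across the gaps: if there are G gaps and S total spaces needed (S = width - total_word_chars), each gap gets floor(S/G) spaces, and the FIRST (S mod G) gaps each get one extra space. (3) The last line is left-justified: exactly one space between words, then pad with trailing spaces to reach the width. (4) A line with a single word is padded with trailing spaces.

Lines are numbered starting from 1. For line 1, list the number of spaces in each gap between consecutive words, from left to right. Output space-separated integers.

Answer: 4 3

Derivation:
Line 1: ['that', 'car', 'absolute'] (min_width=17, slack=5)
Line 2: ['river', 'north', 'a', 'kitchen'] (min_width=21, slack=1)
Line 3: ['angry', 'sand', 'tomato', 'bean'] (min_width=22, slack=0)
Line 4: ['one', 'valley', 'laboratory'] (min_width=21, slack=1)
Line 5: ['architect', 'draw', 'old', 'no'] (min_width=21, slack=1)
Line 6: ['angry', 'desert', 'low', 'how'] (min_width=20, slack=2)
Line 7: ['box'] (min_width=3, slack=19)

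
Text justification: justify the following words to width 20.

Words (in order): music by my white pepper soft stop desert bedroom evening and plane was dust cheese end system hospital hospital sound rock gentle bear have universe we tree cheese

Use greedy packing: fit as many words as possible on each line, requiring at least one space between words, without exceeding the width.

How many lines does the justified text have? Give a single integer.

Line 1: ['music', 'by', 'my', 'white'] (min_width=17, slack=3)
Line 2: ['pepper', 'soft', 'stop'] (min_width=16, slack=4)
Line 3: ['desert', 'bedroom'] (min_width=14, slack=6)
Line 4: ['evening', 'and', 'plane'] (min_width=17, slack=3)
Line 5: ['was', 'dust', 'cheese', 'end'] (min_width=19, slack=1)
Line 6: ['system', 'hospital'] (min_width=15, slack=5)
Line 7: ['hospital', 'sound', 'rock'] (min_width=19, slack=1)
Line 8: ['gentle', 'bear', 'have'] (min_width=16, slack=4)
Line 9: ['universe', 'we', 'tree'] (min_width=16, slack=4)
Line 10: ['cheese'] (min_width=6, slack=14)
Total lines: 10

Answer: 10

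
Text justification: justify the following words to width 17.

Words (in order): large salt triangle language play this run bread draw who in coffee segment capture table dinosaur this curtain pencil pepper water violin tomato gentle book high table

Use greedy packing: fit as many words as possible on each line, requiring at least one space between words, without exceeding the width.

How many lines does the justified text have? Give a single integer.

Answer: 12

Derivation:
Line 1: ['large', 'salt'] (min_width=10, slack=7)
Line 2: ['triangle', 'language'] (min_width=17, slack=0)
Line 3: ['play', 'this', 'run'] (min_width=13, slack=4)
Line 4: ['bread', 'draw', 'who', 'in'] (min_width=17, slack=0)
Line 5: ['coffee', 'segment'] (min_width=14, slack=3)
Line 6: ['capture', 'table'] (min_width=13, slack=4)
Line 7: ['dinosaur', 'this'] (min_width=13, slack=4)
Line 8: ['curtain', 'pencil'] (min_width=14, slack=3)
Line 9: ['pepper', 'water'] (min_width=12, slack=5)
Line 10: ['violin', 'tomato'] (min_width=13, slack=4)
Line 11: ['gentle', 'book', 'high'] (min_width=16, slack=1)
Line 12: ['table'] (min_width=5, slack=12)
Total lines: 12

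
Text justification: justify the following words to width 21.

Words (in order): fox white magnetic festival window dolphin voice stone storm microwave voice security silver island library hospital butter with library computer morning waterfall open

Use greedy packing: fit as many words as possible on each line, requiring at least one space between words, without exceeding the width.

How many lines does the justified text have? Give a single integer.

Answer: 10

Derivation:
Line 1: ['fox', 'white', 'magnetic'] (min_width=18, slack=3)
Line 2: ['festival', 'window'] (min_width=15, slack=6)
Line 3: ['dolphin', 'voice', 'stone'] (min_width=19, slack=2)
Line 4: ['storm', 'microwave', 'voice'] (min_width=21, slack=0)
Line 5: ['security', 'silver'] (min_width=15, slack=6)
Line 6: ['island', 'library'] (min_width=14, slack=7)
Line 7: ['hospital', 'butter', 'with'] (min_width=20, slack=1)
Line 8: ['library', 'computer'] (min_width=16, slack=5)
Line 9: ['morning', 'waterfall'] (min_width=17, slack=4)
Line 10: ['open'] (min_width=4, slack=17)
Total lines: 10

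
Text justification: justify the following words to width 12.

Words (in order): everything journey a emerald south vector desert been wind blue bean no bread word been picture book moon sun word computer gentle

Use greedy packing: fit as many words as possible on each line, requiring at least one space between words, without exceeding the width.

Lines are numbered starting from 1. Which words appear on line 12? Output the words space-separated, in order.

Line 1: ['everything'] (min_width=10, slack=2)
Line 2: ['journey', 'a'] (min_width=9, slack=3)
Line 3: ['emerald'] (min_width=7, slack=5)
Line 4: ['south', 'vector'] (min_width=12, slack=0)
Line 5: ['desert', 'been'] (min_width=11, slack=1)
Line 6: ['wind', 'blue'] (min_width=9, slack=3)
Line 7: ['bean', 'no'] (min_width=7, slack=5)
Line 8: ['bread', 'word'] (min_width=10, slack=2)
Line 9: ['been', 'picture'] (min_width=12, slack=0)
Line 10: ['book', 'moon'] (min_width=9, slack=3)
Line 11: ['sun', 'word'] (min_width=8, slack=4)
Line 12: ['computer'] (min_width=8, slack=4)
Line 13: ['gentle'] (min_width=6, slack=6)

Answer: computer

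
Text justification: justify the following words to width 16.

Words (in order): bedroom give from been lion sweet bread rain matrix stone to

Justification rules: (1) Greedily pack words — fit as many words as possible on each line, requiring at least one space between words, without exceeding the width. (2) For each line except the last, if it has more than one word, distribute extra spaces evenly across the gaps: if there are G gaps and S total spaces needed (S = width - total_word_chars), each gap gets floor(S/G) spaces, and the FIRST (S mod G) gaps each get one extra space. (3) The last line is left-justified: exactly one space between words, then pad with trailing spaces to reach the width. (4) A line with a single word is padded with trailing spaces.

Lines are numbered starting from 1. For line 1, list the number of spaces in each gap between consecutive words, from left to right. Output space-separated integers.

Answer: 5

Derivation:
Line 1: ['bedroom', 'give'] (min_width=12, slack=4)
Line 2: ['from', 'been', 'lion'] (min_width=14, slack=2)
Line 3: ['sweet', 'bread', 'rain'] (min_width=16, slack=0)
Line 4: ['matrix', 'stone', 'to'] (min_width=15, slack=1)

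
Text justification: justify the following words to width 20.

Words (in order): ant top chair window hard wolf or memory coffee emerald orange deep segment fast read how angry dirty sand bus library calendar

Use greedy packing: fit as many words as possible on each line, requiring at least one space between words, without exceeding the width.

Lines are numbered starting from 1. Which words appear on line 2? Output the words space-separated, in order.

Answer: hard wolf or memory

Derivation:
Line 1: ['ant', 'top', 'chair', 'window'] (min_width=20, slack=0)
Line 2: ['hard', 'wolf', 'or', 'memory'] (min_width=19, slack=1)
Line 3: ['coffee', 'emerald'] (min_width=14, slack=6)
Line 4: ['orange', 'deep', 'segment'] (min_width=19, slack=1)
Line 5: ['fast', 'read', 'how', 'angry'] (min_width=19, slack=1)
Line 6: ['dirty', 'sand', 'bus'] (min_width=14, slack=6)
Line 7: ['library', 'calendar'] (min_width=16, slack=4)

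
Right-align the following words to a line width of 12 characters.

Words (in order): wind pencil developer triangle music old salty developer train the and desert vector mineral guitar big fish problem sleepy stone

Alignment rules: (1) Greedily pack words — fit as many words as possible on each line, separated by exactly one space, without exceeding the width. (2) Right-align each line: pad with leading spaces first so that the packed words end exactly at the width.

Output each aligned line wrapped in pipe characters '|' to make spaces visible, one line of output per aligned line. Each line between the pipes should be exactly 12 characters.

Line 1: ['wind', 'pencil'] (min_width=11, slack=1)
Line 2: ['developer'] (min_width=9, slack=3)
Line 3: ['triangle'] (min_width=8, slack=4)
Line 4: ['music', 'old'] (min_width=9, slack=3)
Line 5: ['salty'] (min_width=5, slack=7)
Line 6: ['developer'] (min_width=9, slack=3)
Line 7: ['train', 'the'] (min_width=9, slack=3)
Line 8: ['and', 'desert'] (min_width=10, slack=2)
Line 9: ['vector'] (min_width=6, slack=6)
Line 10: ['mineral'] (min_width=7, slack=5)
Line 11: ['guitar', 'big'] (min_width=10, slack=2)
Line 12: ['fish', 'problem'] (min_width=12, slack=0)
Line 13: ['sleepy', 'stone'] (min_width=12, slack=0)

Answer: | wind pencil|
|   developer|
|    triangle|
|   music old|
|       salty|
|   developer|
|   train the|
|  and desert|
|      vector|
|     mineral|
|  guitar big|
|fish problem|
|sleepy stone|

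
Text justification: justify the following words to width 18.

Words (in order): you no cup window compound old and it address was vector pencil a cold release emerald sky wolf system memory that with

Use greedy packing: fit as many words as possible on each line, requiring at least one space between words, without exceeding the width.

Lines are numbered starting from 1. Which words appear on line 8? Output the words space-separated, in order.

Line 1: ['you', 'no', 'cup', 'window'] (min_width=17, slack=1)
Line 2: ['compound', 'old', 'and'] (min_width=16, slack=2)
Line 3: ['it', 'address', 'was'] (min_width=14, slack=4)
Line 4: ['vector', 'pencil', 'a'] (min_width=15, slack=3)
Line 5: ['cold', 'release'] (min_width=12, slack=6)
Line 6: ['emerald', 'sky', 'wolf'] (min_width=16, slack=2)
Line 7: ['system', 'memory', 'that'] (min_width=18, slack=0)
Line 8: ['with'] (min_width=4, slack=14)

Answer: with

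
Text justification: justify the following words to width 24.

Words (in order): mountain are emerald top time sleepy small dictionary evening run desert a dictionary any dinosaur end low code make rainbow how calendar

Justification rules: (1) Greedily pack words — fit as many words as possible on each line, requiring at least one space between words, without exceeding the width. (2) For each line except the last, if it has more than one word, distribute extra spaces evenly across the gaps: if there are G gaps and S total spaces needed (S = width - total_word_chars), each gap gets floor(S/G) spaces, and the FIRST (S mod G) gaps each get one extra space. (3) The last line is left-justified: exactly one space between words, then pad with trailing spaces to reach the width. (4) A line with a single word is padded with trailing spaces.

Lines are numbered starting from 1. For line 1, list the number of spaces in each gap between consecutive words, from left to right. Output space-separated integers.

Line 1: ['mountain', 'are', 'emerald', 'top'] (min_width=24, slack=0)
Line 2: ['time', 'sleepy', 'small'] (min_width=17, slack=7)
Line 3: ['dictionary', 'evening', 'run'] (min_width=22, slack=2)
Line 4: ['desert', 'a', 'dictionary', 'any'] (min_width=23, slack=1)
Line 5: ['dinosaur', 'end', 'low', 'code'] (min_width=21, slack=3)
Line 6: ['make', 'rainbow', 'how'] (min_width=16, slack=8)
Line 7: ['calendar'] (min_width=8, slack=16)

Answer: 1 1 1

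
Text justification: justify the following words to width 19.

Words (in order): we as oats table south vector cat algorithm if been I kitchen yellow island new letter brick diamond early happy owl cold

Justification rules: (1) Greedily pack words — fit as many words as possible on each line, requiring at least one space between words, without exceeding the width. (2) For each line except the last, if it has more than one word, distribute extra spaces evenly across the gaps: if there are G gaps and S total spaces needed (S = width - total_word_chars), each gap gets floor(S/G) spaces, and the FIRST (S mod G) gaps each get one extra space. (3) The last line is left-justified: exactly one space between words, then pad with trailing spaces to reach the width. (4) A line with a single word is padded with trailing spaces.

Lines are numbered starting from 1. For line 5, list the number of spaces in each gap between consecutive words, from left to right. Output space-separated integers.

Line 1: ['we', 'as', 'oats', 'table'] (min_width=16, slack=3)
Line 2: ['south', 'vector', 'cat'] (min_width=16, slack=3)
Line 3: ['algorithm', 'if', 'been', 'I'] (min_width=19, slack=0)
Line 4: ['kitchen', 'yellow'] (min_width=14, slack=5)
Line 5: ['island', 'new', 'letter'] (min_width=17, slack=2)
Line 6: ['brick', 'diamond', 'early'] (min_width=19, slack=0)
Line 7: ['happy', 'owl', 'cold'] (min_width=14, slack=5)

Answer: 2 2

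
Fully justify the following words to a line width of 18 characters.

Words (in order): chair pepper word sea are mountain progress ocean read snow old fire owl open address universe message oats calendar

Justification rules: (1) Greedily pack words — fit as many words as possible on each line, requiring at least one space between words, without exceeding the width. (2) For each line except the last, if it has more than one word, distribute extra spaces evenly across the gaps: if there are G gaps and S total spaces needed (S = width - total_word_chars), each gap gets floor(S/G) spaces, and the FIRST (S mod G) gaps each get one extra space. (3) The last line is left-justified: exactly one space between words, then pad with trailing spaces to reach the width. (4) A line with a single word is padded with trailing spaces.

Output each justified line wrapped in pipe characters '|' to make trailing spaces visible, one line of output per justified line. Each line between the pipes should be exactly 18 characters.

Line 1: ['chair', 'pepper', 'word'] (min_width=17, slack=1)
Line 2: ['sea', 'are', 'mountain'] (min_width=16, slack=2)
Line 3: ['progress', 'ocean'] (min_width=14, slack=4)
Line 4: ['read', 'snow', 'old', 'fire'] (min_width=18, slack=0)
Line 5: ['owl', 'open', 'address'] (min_width=16, slack=2)
Line 6: ['universe', 'message'] (min_width=16, slack=2)
Line 7: ['oats', 'calendar'] (min_width=13, slack=5)

Answer: |chair  pepper word|
|sea  are  mountain|
|progress     ocean|
|read snow old fire|
|owl  open  address|
|universe   message|
|oats calendar     |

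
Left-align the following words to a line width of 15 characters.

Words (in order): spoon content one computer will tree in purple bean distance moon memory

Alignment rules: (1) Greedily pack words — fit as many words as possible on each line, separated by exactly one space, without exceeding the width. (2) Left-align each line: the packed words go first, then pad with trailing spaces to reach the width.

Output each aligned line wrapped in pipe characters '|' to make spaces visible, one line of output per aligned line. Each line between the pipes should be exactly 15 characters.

Answer: |spoon content  |
|one computer   |
|will tree in   |
|purple bean    |
|distance moon  |
|memory         |

Derivation:
Line 1: ['spoon', 'content'] (min_width=13, slack=2)
Line 2: ['one', 'computer'] (min_width=12, slack=3)
Line 3: ['will', 'tree', 'in'] (min_width=12, slack=3)
Line 4: ['purple', 'bean'] (min_width=11, slack=4)
Line 5: ['distance', 'moon'] (min_width=13, slack=2)
Line 6: ['memory'] (min_width=6, slack=9)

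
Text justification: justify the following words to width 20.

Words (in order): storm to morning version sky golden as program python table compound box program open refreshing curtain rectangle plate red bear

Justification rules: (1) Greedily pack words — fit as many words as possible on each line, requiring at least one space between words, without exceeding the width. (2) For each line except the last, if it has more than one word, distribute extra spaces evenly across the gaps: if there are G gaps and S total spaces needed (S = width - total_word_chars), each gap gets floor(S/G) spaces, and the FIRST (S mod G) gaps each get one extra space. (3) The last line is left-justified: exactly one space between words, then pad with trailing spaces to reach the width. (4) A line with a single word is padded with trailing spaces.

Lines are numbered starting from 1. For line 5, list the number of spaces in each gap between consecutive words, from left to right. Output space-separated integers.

Line 1: ['storm', 'to', 'morning'] (min_width=16, slack=4)
Line 2: ['version', 'sky', 'golden'] (min_width=18, slack=2)
Line 3: ['as', 'program', 'python'] (min_width=17, slack=3)
Line 4: ['table', 'compound', 'box'] (min_width=18, slack=2)
Line 5: ['program', 'open'] (min_width=12, slack=8)
Line 6: ['refreshing', 'curtain'] (min_width=18, slack=2)
Line 7: ['rectangle', 'plate', 'red'] (min_width=19, slack=1)
Line 8: ['bear'] (min_width=4, slack=16)

Answer: 9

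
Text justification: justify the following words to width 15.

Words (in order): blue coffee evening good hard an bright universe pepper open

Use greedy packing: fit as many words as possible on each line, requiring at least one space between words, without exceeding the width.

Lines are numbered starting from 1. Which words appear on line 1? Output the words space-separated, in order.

Line 1: ['blue', 'coffee'] (min_width=11, slack=4)
Line 2: ['evening', 'good'] (min_width=12, slack=3)
Line 3: ['hard', 'an', 'bright'] (min_width=14, slack=1)
Line 4: ['universe', 'pepper'] (min_width=15, slack=0)
Line 5: ['open'] (min_width=4, slack=11)

Answer: blue coffee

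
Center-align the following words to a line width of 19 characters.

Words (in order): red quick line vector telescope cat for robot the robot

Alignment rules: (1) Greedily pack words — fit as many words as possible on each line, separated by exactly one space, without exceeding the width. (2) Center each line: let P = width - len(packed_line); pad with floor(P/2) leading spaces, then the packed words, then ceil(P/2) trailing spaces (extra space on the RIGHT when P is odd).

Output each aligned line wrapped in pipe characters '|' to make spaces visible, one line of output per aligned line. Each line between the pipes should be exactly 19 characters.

Line 1: ['red', 'quick', 'line'] (min_width=14, slack=5)
Line 2: ['vector', 'telescope'] (min_width=16, slack=3)
Line 3: ['cat', 'for', 'robot', 'the'] (min_width=17, slack=2)
Line 4: ['robot'] (min_width=5, slack=14)

Answer: |  red quick line   |
| vector telescope  |
| cat for robot the |
|       robot       |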